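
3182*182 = 579124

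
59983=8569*7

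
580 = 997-417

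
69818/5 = 13963+3/5 = 13963.60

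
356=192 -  - 164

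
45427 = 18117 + 27310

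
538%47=21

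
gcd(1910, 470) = 10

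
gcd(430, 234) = 2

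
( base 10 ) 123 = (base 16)7B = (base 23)58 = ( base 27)4f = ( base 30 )43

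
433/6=433/6 = 72.17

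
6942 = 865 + 6077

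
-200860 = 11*( - 18260 )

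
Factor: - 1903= - 11^1*173^1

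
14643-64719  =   - 50076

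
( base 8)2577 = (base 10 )1407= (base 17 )4ED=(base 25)267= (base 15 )63C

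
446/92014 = 223/46007 = 0.00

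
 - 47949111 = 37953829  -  85902940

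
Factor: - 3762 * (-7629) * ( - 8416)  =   - 2^6 * 3^3 * 11^1*19^1*263^1 * 2543^1  =  -241541707968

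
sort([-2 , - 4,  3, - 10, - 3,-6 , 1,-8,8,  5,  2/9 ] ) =[ - 10, - 8,-6,  -  4,-3, - 2,2/9, 1, 3  ,  5,8 ]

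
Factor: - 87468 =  - 2^2 * 3^1  *  37^1 * 197^1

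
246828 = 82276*3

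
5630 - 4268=1362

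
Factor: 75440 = 2^4*5^1  *23^1*41^1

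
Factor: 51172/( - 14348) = -11^1*17^( - 1 )*211^(-1 ) * 1163^1  =  - 12793/3587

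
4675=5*935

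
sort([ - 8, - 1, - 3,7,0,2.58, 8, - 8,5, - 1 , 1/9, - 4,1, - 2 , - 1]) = [ - 8, - 8, - 4, -3,-2, - 1,  -  1 , - 1,  0, 1/9,1, 2.58,5, 7,8 ] 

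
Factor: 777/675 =259/225 = 3^( - 2 )*5^(-2)*7^1*37^1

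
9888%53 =30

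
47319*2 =94638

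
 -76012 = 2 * ( - 38006)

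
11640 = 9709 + 1931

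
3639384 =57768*63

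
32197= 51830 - 19633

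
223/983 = 223/983 = 0.23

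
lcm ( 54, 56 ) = 1512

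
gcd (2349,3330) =9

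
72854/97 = 751 + 7/97 = 751.07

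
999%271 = 186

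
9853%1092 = 25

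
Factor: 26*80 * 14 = 2^6*5^1*7^1*13^1 = 29120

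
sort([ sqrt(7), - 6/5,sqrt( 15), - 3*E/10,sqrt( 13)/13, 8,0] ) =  [- 6/5, - 3*E/10,0, sqrt( 13)/13,sqrt(7 ),sqrt( 15 ), 8] 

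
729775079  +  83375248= 813150327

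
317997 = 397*801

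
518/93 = 5+53/93 = 5.57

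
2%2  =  0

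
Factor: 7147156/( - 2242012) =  - 1786789/560503 = - 53^1*33713^1*560503^( - 1)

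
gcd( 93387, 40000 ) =1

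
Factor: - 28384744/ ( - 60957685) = 2^3*5^( - 1 )*37^(-1 )*53^(  -  1 )*277^1*6217^(  -  1)*12809^1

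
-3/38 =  - 1 + 35/38=- 0.08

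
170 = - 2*(-85)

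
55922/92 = 27961/46 =607.85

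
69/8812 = 69/8812 = 0.01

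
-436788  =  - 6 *72798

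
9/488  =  9/488 =0.02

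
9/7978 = 9/7978= 0.00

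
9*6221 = 55989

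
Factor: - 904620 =-2^2*3^1*5^1*15077^1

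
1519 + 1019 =2538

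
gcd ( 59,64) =1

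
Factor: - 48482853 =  -3^1*31^1*79^1*  6599^1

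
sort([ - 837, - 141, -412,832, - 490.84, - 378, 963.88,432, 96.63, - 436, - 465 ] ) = [ - 837,-490.84,  -  465,-436, - 412, - 378, - 141,96.63,432, 832, 963.88 ]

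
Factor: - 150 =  - 2^1 * 3^1*5^2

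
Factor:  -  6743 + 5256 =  - 1487 = -1487^1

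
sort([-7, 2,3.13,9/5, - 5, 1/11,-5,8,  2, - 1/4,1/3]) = [-7,-5, - 5,-1/4,1/11,1/3,9/5, 2,2,3.13,8]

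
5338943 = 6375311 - 1036368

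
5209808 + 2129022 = 7338830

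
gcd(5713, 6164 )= 1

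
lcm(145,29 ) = 145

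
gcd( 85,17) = 17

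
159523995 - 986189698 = - 826665703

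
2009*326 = 654934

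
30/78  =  5/13 =0.38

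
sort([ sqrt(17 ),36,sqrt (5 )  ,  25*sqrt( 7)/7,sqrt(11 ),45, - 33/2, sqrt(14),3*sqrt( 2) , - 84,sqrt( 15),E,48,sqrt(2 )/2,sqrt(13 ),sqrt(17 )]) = [ - 84, - 33/2,sqrt ( 2)/2 , sqrt(5) , E,sqrt(11),  sqrt( 13 ),sqrt( 14),sqrt( 15),sqrt(17 ),sqrt( 17),3*sqrt( 2) , 25*sqrt( 7) /7,36,45 , 48]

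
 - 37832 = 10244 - 48076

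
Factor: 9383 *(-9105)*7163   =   - 3^1*5^1 * 11^1*13^1*19^1*29^1*607^1 *853^1=-611950956045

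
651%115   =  76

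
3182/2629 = 3182/2629= 1.21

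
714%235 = 9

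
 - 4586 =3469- 8055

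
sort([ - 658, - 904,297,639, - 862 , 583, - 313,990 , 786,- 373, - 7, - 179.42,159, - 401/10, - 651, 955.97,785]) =[ -904, - 862, - 658,  -  651  , - 373, - 313, - 179.42, - 401/10,  -  7,159,297,583 , 639,785,786,955.97,  990]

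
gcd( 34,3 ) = 1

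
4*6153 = 24612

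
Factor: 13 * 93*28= 2^2 * 3^1*7^1 * 13^1*31^1= 33852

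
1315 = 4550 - 3235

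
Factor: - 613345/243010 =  - 122669/48602 = - 2^( - 1 ) * 19^( - 1)*241^1 * 509^1*1279^(- 1 )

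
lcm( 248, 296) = 9176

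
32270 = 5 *6454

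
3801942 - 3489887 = 312055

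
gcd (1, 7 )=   1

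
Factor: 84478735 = 5^1*11^1  *457^1*3361^1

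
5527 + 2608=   8135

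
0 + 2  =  2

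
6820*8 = 54560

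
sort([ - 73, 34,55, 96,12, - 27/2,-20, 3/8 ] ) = [ - 73, - 20, - 27/2, 3/8,12, 34,55,  96]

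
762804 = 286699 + 476105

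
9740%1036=416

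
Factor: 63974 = 2^1*29^1*1103^1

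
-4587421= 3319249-7906670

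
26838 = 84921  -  58083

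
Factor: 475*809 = 5^2*19^1*809^1=384275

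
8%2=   0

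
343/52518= 343/52518 = 0.01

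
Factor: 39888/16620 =12/5 = 2^2 * 3^1 *5^ ( - 1)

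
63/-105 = -1  +  2/5 = -0.60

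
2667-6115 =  - 3448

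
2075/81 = 25 + 50/81 = 25.62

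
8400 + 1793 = 10193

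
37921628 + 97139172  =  135060800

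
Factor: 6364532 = 2^2 * 139^1*11447^1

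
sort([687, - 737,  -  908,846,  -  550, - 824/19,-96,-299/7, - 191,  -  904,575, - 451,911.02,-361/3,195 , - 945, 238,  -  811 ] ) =[ - 945,-908,-904 ,  -  811,  -  737, - 550, - 451  , - 191, - 361/3,-96, - 824/19, -299/7, 195,238, 575, 687, 846,911.02]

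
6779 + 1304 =8083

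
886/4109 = 886/4109 = 0.22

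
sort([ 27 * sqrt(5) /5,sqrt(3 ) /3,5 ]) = [sqrt( 3 )/3, 5,27*sqrt ( 5)/5 ]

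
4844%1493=365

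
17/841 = 17/841 = 0.02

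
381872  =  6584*58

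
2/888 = 1/444 = 0.00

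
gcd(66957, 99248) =1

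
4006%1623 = 760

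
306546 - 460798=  - 154252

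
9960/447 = 3320/149 = 22.28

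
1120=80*14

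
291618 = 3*97206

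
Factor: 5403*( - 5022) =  - 27133866= -2^1*3^5*31^1*1801^1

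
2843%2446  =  397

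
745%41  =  7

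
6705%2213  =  66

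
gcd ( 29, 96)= 1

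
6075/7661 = 6075/7661=0.79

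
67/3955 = 67/3955  =  0.02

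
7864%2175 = 1339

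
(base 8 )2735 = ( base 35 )17v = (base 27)21G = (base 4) 113131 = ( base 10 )1501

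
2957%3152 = 2957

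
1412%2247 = 1412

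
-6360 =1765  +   - 8125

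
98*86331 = 8460438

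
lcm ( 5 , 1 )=5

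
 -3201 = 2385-5586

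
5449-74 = 5375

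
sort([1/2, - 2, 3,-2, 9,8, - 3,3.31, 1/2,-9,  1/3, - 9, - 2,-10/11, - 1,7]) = [ - 9, - 9,- 3, - 2, - 2, - 2,- 1, - 10/11,1/3, 1/2, 1/2,3 , 3.31, 7,8,9 ]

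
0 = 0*( - 3059)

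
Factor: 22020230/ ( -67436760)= - 2202023/6743676= - 2^( - 2 )*3^(-1)*31^1*251^1 * 283^1 *561973^ ( - 1)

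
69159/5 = 69159/5 = 13831.80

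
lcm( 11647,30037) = 570703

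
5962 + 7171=13133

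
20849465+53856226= 74705691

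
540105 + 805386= 1345491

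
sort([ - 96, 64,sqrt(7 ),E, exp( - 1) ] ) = [  -  96,exp ( - 1), sqrt (7), E,64]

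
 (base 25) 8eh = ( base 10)5367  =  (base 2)1010011110111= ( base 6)40503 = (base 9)7323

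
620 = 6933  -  6313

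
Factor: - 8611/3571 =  - 79^1*109^1  *3571^( - 1) 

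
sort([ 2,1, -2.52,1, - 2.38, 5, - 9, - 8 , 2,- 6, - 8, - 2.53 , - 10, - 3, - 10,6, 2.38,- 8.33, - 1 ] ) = [-10, - 10, - 9, - 8.33, - 8, - 8, - 6, - 3, - 2.53, - 2.52,-2.38, - 1 , 1, 1, 2,2,2.38, 5, 6]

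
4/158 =2/79 = 0.03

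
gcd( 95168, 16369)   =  1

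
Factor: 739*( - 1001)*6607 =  - 4887455573 = - 7^1*11^1 *13^1*739^1*6607^1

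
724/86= 8 + 18/43= 8.42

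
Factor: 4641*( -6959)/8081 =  - 3^1*7^1*13^1*17^1*6959^1*8081^ (-1) = -32296719/8081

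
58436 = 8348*7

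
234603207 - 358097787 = -123494580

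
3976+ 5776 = 9752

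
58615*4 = 234460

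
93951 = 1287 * 73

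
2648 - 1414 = 1234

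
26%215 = 26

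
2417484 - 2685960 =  - 268476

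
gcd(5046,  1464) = 6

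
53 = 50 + 3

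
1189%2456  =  1189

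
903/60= 301/20 = 15.05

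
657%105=27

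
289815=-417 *(-695 ) 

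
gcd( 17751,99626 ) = 1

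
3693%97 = 7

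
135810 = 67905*2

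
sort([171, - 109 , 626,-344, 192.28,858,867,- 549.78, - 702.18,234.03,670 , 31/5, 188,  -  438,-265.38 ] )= [ - 702.18, - 549.78,-438, - 344, - 265.38, - 109,31/5,171,188,  192.28  ,  234.03,626, 670,858,867]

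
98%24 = 2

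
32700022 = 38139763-5439741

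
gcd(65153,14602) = 1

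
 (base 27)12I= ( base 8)1441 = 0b1100100001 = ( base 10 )801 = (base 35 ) mv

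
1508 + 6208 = 7716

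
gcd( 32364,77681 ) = 1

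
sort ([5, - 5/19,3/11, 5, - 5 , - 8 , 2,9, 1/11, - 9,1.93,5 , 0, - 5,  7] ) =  [ - 9 ,-8, - 5,- 5, - 5/19, 0,1/11, 3/11,1.93, 2, 5,5, 5,7 , 9 ]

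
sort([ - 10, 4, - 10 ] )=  [ - 10,-10,4]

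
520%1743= 520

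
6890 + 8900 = 15790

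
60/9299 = 60/9299 =0.01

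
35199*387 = 13622013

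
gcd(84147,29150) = 1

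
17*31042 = 527714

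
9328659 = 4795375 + 4533284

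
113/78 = 113/78=1.45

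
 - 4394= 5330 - 9724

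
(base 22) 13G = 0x236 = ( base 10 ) 566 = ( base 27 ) KQ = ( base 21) 15K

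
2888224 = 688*4198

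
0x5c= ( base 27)3b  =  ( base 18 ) 52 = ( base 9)112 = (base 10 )92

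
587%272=43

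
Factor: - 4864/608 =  - 2^3=- 8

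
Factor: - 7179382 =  - 2^1 *7^2 * 73259^1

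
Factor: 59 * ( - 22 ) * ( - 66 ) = 2^2*3^1*11^2*59^1 = 85668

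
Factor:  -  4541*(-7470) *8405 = 2^1 * 3^2 * 5^2*19^1*41^2* 83^1*239^1 = 285108274350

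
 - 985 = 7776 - 8761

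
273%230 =43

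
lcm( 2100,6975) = 195300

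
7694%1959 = 1817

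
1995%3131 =1995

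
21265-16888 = 4377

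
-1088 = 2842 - 3930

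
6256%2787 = 682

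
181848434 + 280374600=462223034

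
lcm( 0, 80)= 0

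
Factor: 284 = 2^2  *71^1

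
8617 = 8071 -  - 546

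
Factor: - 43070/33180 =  - 2^( - 1 )*3^(  -  1)*7^( -1)*59^1*73^1*79^( - 1) = - 4307/3318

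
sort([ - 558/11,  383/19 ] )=[ - 558/11, 383/19 ] 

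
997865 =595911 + 401954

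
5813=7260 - 1447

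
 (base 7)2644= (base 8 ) 1764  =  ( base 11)840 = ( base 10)1012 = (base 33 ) um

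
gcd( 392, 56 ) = 56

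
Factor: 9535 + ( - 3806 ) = 5729 = 17^1*337^1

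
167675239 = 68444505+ 99230734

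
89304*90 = 8037360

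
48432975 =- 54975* (  -  881) 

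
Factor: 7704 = 2^3*3^2 * 107^1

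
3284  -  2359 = 925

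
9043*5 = 45215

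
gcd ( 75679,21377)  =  1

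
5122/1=5122 = 5122.00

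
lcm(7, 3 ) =21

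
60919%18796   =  4531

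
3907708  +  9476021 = 13383729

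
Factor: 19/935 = 5^( - 1)*11^( - 1)*17^(-1)*19^1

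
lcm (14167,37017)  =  1147527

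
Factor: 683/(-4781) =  - 1/7=   -7^(-1 ) 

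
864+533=1397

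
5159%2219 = 721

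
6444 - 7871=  - 1427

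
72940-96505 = -23565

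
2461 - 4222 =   -  1761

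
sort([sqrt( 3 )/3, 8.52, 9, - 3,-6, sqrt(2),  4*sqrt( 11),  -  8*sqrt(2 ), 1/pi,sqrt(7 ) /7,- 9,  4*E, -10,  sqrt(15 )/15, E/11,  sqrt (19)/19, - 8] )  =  [ - 8*sqrt( 2 ),  -  10,  -  9, - 8, - 6,  -  3,sqrt( 19 )/19, E/11, sqrt(15 ) /15,1/pi , sqrt(7) /7, sqrt(3)/3, sqrt(  2 ), 8.52 , 9,4 *E, 4*sqrt ( 11 ) ] 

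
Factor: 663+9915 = 2^1*3^1*41^1*43^1 = 10578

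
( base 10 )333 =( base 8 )515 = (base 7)654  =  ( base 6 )1313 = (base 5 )2313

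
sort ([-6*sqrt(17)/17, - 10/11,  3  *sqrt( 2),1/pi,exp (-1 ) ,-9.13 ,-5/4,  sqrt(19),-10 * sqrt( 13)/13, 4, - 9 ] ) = [ - 9.13 , - 9,-10*sqrt( 13 )/13, - 6 * sqrt( 17)/17, - 5/4, - 10/11, 1/pi, exp ( - 1),4, 3*sqrt(2),  sqrt(19 ) ] 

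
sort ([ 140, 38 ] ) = [38, 140] 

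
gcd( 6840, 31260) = 60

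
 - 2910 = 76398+-79308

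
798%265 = 3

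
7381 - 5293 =2088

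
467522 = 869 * 538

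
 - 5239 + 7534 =2295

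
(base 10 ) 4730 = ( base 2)1001001111010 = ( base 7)16535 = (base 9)6435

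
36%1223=36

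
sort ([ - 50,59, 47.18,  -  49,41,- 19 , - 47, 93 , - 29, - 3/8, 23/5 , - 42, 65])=[ - 50,-49, - 47,  -  42, - 29, - 19, - 3/8, 23/5,41,  47.18,59, 65,93 ] 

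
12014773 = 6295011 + 5719762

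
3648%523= 510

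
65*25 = 1625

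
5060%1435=755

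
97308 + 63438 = 160746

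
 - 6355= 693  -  7048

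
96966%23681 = 2242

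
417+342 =759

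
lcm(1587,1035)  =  23805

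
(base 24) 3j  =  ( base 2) 1011011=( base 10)91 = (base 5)331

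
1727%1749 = 1727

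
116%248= 116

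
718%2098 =718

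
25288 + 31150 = 56438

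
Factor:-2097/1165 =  - 9/5 = -3^2 *5^( - 1)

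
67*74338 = 4980646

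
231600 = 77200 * 3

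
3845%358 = 265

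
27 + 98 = 125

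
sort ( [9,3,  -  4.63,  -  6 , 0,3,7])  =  [-6, - 4.63,  0,3, 3,7,9]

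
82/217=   82/217 = 0.38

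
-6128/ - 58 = 105+ 19/29 = 105.66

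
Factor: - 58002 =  - 2^1 * 3^1*7^1*1381^1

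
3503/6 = 3503/6 = 583.83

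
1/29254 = 1/29254 = 0.00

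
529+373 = 902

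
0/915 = 0 = 0.00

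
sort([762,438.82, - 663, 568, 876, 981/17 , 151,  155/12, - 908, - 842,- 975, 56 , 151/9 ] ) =[ - 975,  -  908, - 842, - 663, 155/12, 151/9,56,981/17, 151, 438.82, 568,762, 876] 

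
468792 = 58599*8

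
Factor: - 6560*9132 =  - 59905920 = - 2^7*3^1*5^1*41^1*761^1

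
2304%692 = 228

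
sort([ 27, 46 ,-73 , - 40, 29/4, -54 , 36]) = [ - 73,-54,-40,29/4,27,36,46] 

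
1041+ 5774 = 6815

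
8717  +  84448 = 93165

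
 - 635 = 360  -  995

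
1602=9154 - 7552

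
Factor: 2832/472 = 6 = 2^1* 3^1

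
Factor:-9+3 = -2^1 *3^1 = -6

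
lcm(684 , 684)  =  684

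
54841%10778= 951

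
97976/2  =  48988=48988.00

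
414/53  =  7+43/53 = 7.81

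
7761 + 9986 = 17747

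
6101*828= 5051628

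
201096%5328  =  3960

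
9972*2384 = 23773248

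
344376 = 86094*4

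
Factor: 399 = 3^1*7^1*19^1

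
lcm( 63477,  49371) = 444339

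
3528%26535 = 3528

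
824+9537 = 10361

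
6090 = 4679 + 1411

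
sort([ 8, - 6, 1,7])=[ - 6,1,7 , 8 ] 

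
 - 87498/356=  - 43749/178= - 245.78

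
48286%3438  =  154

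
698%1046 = 698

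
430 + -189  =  241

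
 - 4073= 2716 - 6789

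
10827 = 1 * 10827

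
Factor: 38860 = 2^2*5^1*29^1 * 67^1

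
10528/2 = 5264 = 5264.00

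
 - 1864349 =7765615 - 9629964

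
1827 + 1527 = 3354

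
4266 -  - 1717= 5983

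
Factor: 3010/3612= 5/6 = 2^( - 1)*3^(-1) * 5^1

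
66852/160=16713/40  =  417.82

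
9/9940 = 9/9940 =0.00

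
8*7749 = 61992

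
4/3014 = 2/1507 = 0.00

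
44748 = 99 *452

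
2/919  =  2/919  =  0.00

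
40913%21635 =19278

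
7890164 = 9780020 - 1889856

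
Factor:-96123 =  -3^1*179^2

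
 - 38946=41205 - 80151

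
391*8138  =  3181958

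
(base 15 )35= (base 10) 50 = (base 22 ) 26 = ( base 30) 1k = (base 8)62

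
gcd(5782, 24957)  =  59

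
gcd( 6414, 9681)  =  3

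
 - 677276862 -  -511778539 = - 165498323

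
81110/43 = 81110/43 = 1886.28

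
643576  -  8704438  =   - 8060862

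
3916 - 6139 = - 2223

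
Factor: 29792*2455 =2^5*5^1*7^2*19^1 * 491^1 = 73139360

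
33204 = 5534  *6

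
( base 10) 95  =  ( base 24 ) 3N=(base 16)5f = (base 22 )47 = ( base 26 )3H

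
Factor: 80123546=2^1*40061773^1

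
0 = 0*86554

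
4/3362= 2/1681 = 0.00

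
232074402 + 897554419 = 1129628821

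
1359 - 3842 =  - 2483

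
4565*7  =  31955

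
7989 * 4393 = 35095677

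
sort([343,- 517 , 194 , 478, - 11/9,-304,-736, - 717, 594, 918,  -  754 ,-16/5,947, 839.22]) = [  -  754, - 736,  -  717, -517,-304,-16/5 , - 11/9, 194, 343, 478, 594, 839.22, 918,947]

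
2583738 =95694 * 27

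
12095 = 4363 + 7732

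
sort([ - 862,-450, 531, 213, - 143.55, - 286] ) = [  -  862,  -  450, - 286, - 143.55 , 213, 531]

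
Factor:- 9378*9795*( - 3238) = 297434617380 = 2^2*3^3*5^1*521^1 * 653^1*1619^1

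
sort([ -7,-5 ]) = [-7,-5]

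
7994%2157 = 1523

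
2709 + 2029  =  4738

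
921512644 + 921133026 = 1842645670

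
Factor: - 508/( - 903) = 2^2*3^( - 1)*7^ ( - 1)*43^( - 1)*127^1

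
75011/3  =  75011/3 = 25003.67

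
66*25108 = 1657128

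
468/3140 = 117/785 = 0.15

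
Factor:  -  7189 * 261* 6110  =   - 11464370190 = -  2^1*3^2*5^1*7^1*13^2*29^1*47^1*79^1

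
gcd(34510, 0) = 34510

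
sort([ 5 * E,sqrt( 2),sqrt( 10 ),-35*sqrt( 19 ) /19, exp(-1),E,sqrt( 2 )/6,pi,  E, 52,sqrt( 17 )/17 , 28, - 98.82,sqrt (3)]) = [ - 98.82,  -  35*sqrt(19 ) /19,sqrt( 2) /6,sqrt( 17)/17,exp(-1),sqrt( 2) , sqrt( 3) , E, E, pi, sqrt(10 ), 5*E, 28,52]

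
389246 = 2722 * 143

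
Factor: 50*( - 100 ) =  - 2^3*5^4=-5000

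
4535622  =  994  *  4563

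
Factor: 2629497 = 3^1*13^1*191^1 *353^1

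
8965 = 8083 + 882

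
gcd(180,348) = 12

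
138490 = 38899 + 99591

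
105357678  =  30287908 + 75069770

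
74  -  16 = 58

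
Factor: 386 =2^1*193^1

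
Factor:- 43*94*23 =-92966= -2^1*23^1*43^1*47^1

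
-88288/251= - 88288/251=-351.75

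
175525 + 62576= 238101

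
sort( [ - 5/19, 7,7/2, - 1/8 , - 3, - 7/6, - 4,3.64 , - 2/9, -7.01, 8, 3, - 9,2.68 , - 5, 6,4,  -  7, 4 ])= [ - 9,-7.01, - 7, - 5,-4, - 3, - 7/6, - 5/19 , - 2/9,- 1/8, 2.68,3,7/2,3.64,4 , 4,6,7,8 ]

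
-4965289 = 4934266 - 9899555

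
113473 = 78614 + 34859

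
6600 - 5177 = 1423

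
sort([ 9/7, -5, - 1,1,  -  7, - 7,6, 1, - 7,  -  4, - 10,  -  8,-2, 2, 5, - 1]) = [-10,-8,-7, - 7, - 7,-5,- 4, - 2 ,  -  1 , - 1, 1,1,  9/7 , 2, 5,6]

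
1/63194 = 1/63194 = 0.00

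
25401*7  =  177807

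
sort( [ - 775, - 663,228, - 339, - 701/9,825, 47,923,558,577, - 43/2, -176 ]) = [ - 775, - 663, - 339, - 176, - 701/9, - 43/2, 47,228,558,577,825,  923 ] 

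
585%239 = 107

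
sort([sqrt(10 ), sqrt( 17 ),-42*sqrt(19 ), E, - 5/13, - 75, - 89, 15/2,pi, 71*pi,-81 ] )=[  -  42*sqrt ( 19),-89, - 81, - 75, - 5/13,E, pi, sqrt(10), sqrt(17), 15/2, 71*pi]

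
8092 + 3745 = 11837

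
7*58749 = 411243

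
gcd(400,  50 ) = 50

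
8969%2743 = 740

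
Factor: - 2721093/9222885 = -907031/3074295=- 3^( - 1 )*5^(-1 )*7^(-1) * 19^( - 1)*23^(-1 ) *67^( - 1 )*907031^1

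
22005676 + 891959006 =913964682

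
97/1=97 = 97.00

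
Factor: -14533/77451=-3^( - 1 )*11^( - 1)*2347^ ( - 1 )*14533^1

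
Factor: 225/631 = 3^2*5^2*631^(-1)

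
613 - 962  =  - 349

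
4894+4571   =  9465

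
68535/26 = 2635+25/26 = 2635.96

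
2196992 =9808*224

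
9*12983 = 116847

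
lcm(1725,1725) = 1725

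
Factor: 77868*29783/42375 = 2^2*3^2* 5^( - 3)*7^1*13^1* 29^1 * 79^1 * 103^1 *113^( -1) = 773047548/14125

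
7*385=2695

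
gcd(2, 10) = 2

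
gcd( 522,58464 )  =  522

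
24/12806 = 12/6403  =  0.00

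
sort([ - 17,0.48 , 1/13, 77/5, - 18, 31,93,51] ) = [ - 18, - 17, 1/13 , 0.48, 77/5, 31, 51,  93] 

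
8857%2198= 65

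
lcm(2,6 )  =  6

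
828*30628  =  25359984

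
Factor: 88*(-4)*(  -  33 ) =2^5*3^1*11^2= 11616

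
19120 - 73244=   -  54124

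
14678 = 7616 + 7062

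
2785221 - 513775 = 2271446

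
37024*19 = 703456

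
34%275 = 34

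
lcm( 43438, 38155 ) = 2823470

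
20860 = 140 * 149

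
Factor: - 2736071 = - 13^1*210467^1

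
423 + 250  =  673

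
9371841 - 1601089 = 7770752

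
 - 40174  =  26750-66924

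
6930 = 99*70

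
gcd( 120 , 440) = 40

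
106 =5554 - 5448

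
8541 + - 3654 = 4887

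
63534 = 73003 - 9469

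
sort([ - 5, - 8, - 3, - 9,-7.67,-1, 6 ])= [-9, - 8,-7.67 ,-5,-3, - 1,6]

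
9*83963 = 755667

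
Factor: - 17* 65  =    -  1105 = - 5^1 * 13^1*17^1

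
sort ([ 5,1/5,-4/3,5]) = [  -  4/3, 1/5, 5,  5 ]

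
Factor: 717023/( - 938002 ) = -2^( - 1 )*13^(  -  1)*37^1*43^( -1 )*839^( - 1)*19379^1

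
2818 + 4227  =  7045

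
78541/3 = 26180+1/3 =26180.33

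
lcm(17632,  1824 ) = 52896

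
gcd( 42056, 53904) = 8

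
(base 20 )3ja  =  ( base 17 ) 589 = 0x636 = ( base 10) 1590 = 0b11000110110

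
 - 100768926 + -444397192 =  - 545166118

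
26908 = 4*6727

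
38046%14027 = 9992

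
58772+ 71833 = 130605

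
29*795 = 23055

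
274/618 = 137/309 = 0.44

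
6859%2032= 763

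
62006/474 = 130 +193/237 = 130.81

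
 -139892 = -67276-72616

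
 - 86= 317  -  403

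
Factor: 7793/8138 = 2^( - 1 )*13^ ( - 1)*313^(- 1)*7793^1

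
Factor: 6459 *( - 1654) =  - 10683186 = - 2^1*3^1*827^1*2153^1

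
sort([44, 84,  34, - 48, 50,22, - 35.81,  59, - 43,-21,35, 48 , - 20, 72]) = [-48, - 43, - 35.81, - 21, - 20, 22,  34 , 35, 44,48, 50, 59, 72, 84]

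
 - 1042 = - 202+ - 840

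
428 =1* 428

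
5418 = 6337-919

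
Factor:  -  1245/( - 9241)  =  3^1 *5^1 * 83^1* 9241^(-1 ) 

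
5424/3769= 1 + 1655/3769 = 1.44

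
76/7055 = 76/7055=0.01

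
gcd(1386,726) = 66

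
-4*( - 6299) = 25196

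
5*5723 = 28615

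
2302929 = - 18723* ( -123 ) 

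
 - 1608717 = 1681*( - 957)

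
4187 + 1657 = 5844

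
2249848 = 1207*1864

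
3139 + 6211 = 9350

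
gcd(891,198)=99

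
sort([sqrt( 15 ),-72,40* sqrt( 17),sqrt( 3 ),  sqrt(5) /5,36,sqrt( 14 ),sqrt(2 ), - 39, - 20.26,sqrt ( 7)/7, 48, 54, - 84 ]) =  [ - 84, - 72,  -  39, - 20.26,sqrt( 7 )/7,sqrt(5) /5,  sqrt(2), sqrt(3 ), sqrt(14 ),sqrt( 15 ),36,48,54,40*sqrt(17 ) ] 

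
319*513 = 163647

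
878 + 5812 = 6690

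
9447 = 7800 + 1647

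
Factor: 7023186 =2^1*3^6*4817^1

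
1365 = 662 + 703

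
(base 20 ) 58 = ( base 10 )108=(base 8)154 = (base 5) 413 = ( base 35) 33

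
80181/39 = 26727/13= 2055.92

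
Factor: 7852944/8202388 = 1963236/2050597 = 2^2*3^1*11^1*107^1*139^1*467^(-1 )*4391^ ( - 1 )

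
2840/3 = 2840/3 = 946.67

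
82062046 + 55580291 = 137642337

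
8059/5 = 8059/5  =  1611.80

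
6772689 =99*68411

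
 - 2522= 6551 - 9073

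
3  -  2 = 1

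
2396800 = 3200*749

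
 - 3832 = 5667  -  9499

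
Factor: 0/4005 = 0^1 = 0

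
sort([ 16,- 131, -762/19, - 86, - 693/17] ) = [ - 131, - 86, - 693/17, - 762/19 , 16 ]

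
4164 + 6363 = 10527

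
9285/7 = 1326+3/7 = 1326.43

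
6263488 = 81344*77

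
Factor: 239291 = 13^1*79^1*233^1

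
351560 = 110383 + 241177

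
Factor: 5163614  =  2^1*17^1 * 151871^1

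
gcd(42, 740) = 2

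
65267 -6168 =59099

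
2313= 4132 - 1819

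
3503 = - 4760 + 8263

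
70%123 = 70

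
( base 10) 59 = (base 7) 113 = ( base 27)25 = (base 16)3B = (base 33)1q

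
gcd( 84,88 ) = 4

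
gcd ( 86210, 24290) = 10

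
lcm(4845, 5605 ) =285855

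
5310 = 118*45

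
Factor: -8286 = -2^1*3^1*1381^1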